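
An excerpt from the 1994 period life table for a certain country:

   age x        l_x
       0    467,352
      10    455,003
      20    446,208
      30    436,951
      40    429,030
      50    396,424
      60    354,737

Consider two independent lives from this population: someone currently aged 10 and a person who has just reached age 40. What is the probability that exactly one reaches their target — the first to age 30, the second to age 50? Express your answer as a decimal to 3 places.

0.110

p₁ = l_30/l_10 = 436,951/455,003 = 0.960326; p₂ = l_50/l_40 = 396,424/429,030 = 0.924001.
P(exactly one) = p₁(1−p₂) + (1−p₁)p₂ = 0.072984 + 0.036659 = 0.109643.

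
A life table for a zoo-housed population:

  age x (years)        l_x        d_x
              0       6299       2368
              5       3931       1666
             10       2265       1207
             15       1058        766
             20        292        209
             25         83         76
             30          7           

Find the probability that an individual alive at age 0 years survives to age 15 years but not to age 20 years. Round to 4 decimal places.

This is the probability of reaching 15 but not 20, conditional on being alive at 0: (l_15 − l_20) / l_0.
= (1058 − 292) / 6299 = 766 / 6299 = 0.121607.

0.1216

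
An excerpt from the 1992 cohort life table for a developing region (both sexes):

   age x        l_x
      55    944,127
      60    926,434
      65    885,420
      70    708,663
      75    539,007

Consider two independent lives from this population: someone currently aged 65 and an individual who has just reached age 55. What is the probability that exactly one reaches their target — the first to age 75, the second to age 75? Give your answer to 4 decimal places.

p₁ = l_75/l_65 = 539,007/885,420 = 0.608759; p₂ = l_75/l_55 = 539,007/944,127 = 0.570905.
P(exactly one) = p₁(1−p₂) + (1−p₁)p₂ = 0.261215 + 0.223361 = 0.484577.

0.4846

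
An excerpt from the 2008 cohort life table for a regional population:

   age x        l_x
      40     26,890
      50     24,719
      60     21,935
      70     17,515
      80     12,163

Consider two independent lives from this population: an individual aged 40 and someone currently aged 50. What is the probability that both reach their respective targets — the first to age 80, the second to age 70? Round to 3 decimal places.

0.321

p₁ = l_80/l_40 = 12,163/26,890 = 0.452324; p₂ = l_70/l_50 = 17,515/24,719 = 0.708564.
P(both) = p₁ × p₂ = 0.452324 × 0.708564 = 0.320501.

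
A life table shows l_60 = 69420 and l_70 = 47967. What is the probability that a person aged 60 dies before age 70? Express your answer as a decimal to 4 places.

0.3090

P(die before 70 | alive at 60) = 1 − l_70/l_60 = 1 − 47967/69420 = (21453)/69420 = 0.309032.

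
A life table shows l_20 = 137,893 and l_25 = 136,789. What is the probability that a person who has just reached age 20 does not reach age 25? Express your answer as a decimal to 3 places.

0.008

P(die before 25 | alive at 20) = 1 − l_25/l_20 = 1 − 136,789/137,893 = (1,104)/137,893 = 0.008006.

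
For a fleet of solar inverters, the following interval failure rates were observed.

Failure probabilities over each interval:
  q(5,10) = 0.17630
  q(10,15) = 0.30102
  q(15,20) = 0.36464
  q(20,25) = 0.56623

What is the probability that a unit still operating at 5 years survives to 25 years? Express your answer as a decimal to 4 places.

P(survive 5→25) = (1 − 0.17630) × (1 − 0.30102) × (1 − 0.36464) × (1 − 0.56623).
= 0.82370 × 0.69898 × 0.63536 × 0.43377 = 0.158677.

0.1587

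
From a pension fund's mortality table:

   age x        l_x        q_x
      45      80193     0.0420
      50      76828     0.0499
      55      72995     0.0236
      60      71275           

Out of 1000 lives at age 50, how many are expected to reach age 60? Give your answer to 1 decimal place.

927.7

The relevant probability is 71275/76828 = 0.927722.
Expected number = 1000 × 0.927722 = 927.7.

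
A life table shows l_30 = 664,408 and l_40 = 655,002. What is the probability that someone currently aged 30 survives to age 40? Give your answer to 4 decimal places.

The conditional survival probability is l_40/l_30 = 655,002/664,408 = 0.985843.

0.9858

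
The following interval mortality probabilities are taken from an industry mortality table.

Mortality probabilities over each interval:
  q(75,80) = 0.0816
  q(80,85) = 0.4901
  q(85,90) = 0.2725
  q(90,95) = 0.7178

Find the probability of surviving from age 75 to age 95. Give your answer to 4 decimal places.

P(survive 75→95) = (1 − 0.0816) × (1 − 0.4901) × (1 − 0.2725) × (1 − 0.7178).
= 0.9184 × 0.5099 × 0.7275 × 0.2822 = 0.096141.

0.0961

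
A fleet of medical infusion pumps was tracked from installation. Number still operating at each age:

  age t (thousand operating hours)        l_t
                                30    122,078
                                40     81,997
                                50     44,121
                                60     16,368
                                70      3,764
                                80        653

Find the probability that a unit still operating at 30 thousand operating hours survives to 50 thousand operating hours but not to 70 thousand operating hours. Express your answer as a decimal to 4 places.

0.3306

This is the probability of reaching 50 but not 70, conditional on being operational at 30: (l_50 − l_70) / l_30.
= (44,121 − 3,764) / 122,078 = 40,357 / 122,078 = 0.330584.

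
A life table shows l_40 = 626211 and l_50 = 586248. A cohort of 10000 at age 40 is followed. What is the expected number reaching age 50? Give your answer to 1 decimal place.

9361.8

The relevant probability is 586248/626211 = 0.936183.
Expected number = 10000 × 0.936183 = 9361.8.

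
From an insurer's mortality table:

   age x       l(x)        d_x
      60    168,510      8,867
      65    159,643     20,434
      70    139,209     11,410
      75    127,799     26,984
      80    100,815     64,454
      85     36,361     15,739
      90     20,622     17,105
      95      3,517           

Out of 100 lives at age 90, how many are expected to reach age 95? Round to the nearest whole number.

17

The relevant probability is 3,517/20,622 = 0.170546.
Expected number = 100 × 0.170546 = 17.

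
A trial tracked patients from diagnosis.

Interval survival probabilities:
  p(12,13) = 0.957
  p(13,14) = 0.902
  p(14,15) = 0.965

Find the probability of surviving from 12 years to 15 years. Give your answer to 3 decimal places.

P(survive 12→15) = 0.957 × 0.902 × 0.965.
= 0.833002.

0.833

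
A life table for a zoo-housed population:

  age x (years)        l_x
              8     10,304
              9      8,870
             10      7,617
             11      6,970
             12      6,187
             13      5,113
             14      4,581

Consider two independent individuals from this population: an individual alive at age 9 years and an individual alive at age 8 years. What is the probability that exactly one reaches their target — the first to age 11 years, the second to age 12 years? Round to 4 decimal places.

0.4426

p₁ = l_11/l_9 = 6,970/8,870 = 0.785795; p₂ = l_12/l_8 = 6,187/10,304 = 0.600446.
P(exactly one) = p₁(1−p₂) + (1−p₁)p₂ = 0.313968 + 0.128619 = 0.442586.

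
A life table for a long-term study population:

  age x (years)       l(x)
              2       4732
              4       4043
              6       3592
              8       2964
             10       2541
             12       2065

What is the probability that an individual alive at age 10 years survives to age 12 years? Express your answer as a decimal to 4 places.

The conditional survival probability is l(12)/l(10) = 2065/2541 = 0.812672.

0.8127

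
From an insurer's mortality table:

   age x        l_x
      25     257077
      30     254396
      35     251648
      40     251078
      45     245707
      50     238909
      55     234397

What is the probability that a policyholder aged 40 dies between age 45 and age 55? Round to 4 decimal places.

We want 5|10q40 = (l_45 − l_55)/l_40.
This is the probability of reaching 45 but not 55, conditional on being alive at 40: (l_45 − l_55) / l_40.
= (245707 − 234397) / 251078 = 11310 / 251078 = 0.045046.

0.0450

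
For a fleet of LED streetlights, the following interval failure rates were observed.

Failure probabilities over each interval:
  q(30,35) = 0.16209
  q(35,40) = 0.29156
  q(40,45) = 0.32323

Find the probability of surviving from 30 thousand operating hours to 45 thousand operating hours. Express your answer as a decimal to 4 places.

0.4017

P(survive 30→45) = (1 − 0.16209) × (1 − 0.29156) × (1 − 0.32323).
= 0.83791 × 0.70844 × 0.67677 = 0.401737.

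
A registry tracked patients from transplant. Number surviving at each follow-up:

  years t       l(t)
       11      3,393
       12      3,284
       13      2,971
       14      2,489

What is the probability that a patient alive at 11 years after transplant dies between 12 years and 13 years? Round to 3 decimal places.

0.092

This is the probability of reaching 12 but not 13, conditional on being alive at 11: (l(12) − l(13)) / l(11).
= (3,284 − 2,971) / 3,393 = 313 / 3,393 = 0.092249.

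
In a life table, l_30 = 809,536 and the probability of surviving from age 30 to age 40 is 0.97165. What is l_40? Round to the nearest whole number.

l_40 = l_30 × p = 809,536 × 0.97165 = 786586.

786586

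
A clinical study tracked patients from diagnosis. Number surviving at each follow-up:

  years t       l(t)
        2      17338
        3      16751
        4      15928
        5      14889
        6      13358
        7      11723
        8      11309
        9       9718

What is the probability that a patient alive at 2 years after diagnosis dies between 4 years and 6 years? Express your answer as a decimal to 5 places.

0.14823

This is the probability of reaching 4 but not 6, conditional on being alive at 2: (l(4) − l(6)) / l(2).
= (15928 − 13358) / 17338 = 2570 / 17338 = 0.148229.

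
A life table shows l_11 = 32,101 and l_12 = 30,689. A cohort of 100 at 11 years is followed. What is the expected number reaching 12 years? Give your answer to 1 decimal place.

95.6

The relevant probability is 30,689/32,101 = 0.956014.
Expected number = 100 × 0.956014 = 95.6.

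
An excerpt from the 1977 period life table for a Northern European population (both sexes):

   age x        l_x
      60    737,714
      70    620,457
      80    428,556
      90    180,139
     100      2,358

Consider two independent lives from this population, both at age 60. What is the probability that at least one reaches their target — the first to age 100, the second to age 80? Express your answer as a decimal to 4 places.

0.5823

p₁ = l_100/l_60 = 2,358/737,714 = 0.003196; p₂ = l_80/l_60 = 428,556/737,714 = 0.580924.
P(at least one) = 1 − (1−p₁)(1−p₂) = 1 − 0.996804 × 0.419076 = 0.582263.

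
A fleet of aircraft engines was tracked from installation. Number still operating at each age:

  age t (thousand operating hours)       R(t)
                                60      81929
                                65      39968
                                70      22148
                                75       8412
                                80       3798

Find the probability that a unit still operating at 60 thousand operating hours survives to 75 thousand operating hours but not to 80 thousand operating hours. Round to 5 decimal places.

This is the probability of reaching 75 but not 80, conditional on being operational at 60: (R(75) − R(80)) / R(60).
= (8412 − 3798) / 81929 = 4614 / 81929 = 0.056317.

0.05632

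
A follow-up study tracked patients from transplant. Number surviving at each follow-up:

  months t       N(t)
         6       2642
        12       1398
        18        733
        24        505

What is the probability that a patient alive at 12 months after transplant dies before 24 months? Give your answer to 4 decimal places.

P(die before 24 | alive at 12) = 1 − N(24)/N(12) = 1 − 505/1398 = (893)/1398 = 0.638770.

0.6388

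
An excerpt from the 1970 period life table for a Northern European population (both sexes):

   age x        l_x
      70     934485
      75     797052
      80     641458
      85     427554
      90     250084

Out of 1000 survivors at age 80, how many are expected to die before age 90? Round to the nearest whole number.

610

The relevant probability is 1 − 250084/641458 = 0.610132.
Expected number = 1000 × 0.610132 = 610.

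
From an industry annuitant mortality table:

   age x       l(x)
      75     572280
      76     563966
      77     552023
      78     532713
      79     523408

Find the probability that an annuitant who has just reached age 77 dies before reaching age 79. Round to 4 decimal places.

0.0518

P(die before 79 | alive at 77) = 1 − l(79)/l(77) = 1 − 523408/552023 = (28615)/552023 = 0.051837.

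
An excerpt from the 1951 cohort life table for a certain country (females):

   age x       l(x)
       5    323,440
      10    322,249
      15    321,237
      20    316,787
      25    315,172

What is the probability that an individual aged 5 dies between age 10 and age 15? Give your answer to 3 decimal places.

This is the probability of reaching 10 but not 15, conditional on being alive at 5: (l(10) − l(15)) / l(5).
= (322,249 − 321,237) / 323,440 = 1,012 / 323,440 = 0.003129.

0.003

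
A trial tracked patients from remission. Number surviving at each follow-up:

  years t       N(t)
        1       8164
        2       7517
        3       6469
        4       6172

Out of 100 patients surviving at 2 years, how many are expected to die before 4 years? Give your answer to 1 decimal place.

17.9

The relevant probability is 1 − 6172/7517 = 0.178928.
Expected number = 100 × 0.178928 = 17.9.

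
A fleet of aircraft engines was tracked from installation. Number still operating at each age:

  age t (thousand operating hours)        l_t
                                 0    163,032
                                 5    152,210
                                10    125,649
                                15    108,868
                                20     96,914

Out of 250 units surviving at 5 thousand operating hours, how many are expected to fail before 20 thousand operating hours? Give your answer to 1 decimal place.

90.8

The relevant probability is 1 − 96,914/152,210 = 0.363288.
Expected number = 250 × 0.363288 = 90.8.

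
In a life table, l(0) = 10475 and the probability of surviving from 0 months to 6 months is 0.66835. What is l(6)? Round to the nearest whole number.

7001

l(6) = l(0) × p = 10475 × 0.66835 = 7001.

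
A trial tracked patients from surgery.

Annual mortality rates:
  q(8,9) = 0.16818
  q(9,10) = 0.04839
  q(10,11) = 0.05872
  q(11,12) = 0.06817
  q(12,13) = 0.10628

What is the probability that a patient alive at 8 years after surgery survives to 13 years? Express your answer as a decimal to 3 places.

Chaining the interval survival probabilities: (1 − 0.16818) × (1 − 0.04839) × (1 − 0.05872) × (1 − 0.06817) × (1 − 0.10628).
= 0.83182 × 0.95161 × 0.94128 × 0.93183 × 0.89372 = 0.620505.

0.621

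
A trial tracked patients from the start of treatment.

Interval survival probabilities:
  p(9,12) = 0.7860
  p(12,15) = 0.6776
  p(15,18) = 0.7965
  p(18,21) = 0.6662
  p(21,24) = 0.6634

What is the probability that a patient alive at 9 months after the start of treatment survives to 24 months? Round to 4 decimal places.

0.1875

Survival from 9 to 24 is the product of surviving each interval: 0.7860 × 0.6776 × 0.7965 × 0.6662 × 0.6634.
= 0.187483.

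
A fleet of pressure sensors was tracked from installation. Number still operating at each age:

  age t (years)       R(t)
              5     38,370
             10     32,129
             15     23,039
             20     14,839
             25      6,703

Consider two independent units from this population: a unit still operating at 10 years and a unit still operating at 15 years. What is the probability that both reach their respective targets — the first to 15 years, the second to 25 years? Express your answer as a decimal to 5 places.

0.20863

p₁ = R(15)/R(10) = 23,039/32,129 = 0.717078; p₂ = R(25)/R(15) = 6,703/23,039 = 0.290941.
P(both) = p₁ × p₂ = 0.717078 × 0.290941 = 0.208627.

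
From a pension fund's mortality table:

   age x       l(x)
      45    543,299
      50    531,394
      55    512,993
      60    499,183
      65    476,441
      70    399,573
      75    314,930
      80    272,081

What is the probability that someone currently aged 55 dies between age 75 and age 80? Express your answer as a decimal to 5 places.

This is the probability of reaching 75 but not 80, conditional on being alive at 55: (l(75) − l(80)) / l(55).
= (314,930 − 272,081) / 512,993 = 42,849 / 512,993 = 0.083527.

0.08353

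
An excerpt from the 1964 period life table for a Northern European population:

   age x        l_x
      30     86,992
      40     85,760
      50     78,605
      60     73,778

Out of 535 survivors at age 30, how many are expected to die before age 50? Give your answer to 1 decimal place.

The relevant probability is 1 − 78,605/86,992 = 0.096411.
Expected number = 535 × 0.096411 = 51.6.

51.6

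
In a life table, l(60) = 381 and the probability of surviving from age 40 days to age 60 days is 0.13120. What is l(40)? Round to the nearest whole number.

2904

l(40) = l(60) / p = 381 / 0.13120 = 2904.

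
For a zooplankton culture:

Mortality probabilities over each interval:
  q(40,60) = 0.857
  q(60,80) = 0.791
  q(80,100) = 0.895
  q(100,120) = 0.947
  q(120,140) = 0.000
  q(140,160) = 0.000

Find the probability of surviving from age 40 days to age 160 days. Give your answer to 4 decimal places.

The overall survival probability is (1 − 0.857) × (1 − 0.791) × (1 − 0.895) × (1 − 0.947) × (1 − 0.000) × (1 − 0.000).
= 0.143 × 0.209 × 0.105 × 0.053 × 1.000 × 1.000 = 0.000166.

0.0002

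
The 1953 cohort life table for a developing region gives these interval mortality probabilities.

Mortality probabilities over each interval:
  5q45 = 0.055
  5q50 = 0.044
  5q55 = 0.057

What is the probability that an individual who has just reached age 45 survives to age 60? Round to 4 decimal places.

Chaining the interval survival probabilities: (1 − 0.055) × (1 − 0.044) × (1 − 0.057).
= 0.945 × 0.956 × 0.943 = 0.851925.

0.8519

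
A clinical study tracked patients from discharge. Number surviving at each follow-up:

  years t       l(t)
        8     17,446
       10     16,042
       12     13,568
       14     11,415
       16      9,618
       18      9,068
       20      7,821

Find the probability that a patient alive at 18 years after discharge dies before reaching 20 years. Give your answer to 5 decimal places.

0.13752

P(die before 20 | alive at 18) = 1 − l(20)/l(18) = 1 − 7,821/9,068 = (1,247)/9,068 = 0.137517.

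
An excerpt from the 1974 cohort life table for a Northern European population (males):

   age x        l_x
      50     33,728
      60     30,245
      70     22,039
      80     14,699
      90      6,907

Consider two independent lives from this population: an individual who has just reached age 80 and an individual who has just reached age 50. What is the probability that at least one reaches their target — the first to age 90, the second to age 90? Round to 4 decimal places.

0.5785

p₁ = l_90/l_80 = 6,907/14,699 = 0.469896; p₂ = l_90/l_50 = 6,907/33,728 = 0.204785.
P(at least one) = 1 − (1−p₁)(1−p₂) = 1 − 0.530104 × 0.795215 = 0.578453.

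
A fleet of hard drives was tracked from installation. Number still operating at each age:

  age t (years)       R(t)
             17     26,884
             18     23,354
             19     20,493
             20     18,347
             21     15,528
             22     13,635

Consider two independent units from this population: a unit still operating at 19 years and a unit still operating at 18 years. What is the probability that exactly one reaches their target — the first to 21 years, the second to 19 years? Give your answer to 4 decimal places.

p₁ = R(21)/R(19) = 15,528/20,493 = 0.757722; p₂ = R(19)/R(18) = 20,493/23,354 = 0.877494.
P(exactly one) = p₁(1−p₂) + (1−p₁)p₂ = 0.092825 + 0.212597 = 0.305423.

0.3054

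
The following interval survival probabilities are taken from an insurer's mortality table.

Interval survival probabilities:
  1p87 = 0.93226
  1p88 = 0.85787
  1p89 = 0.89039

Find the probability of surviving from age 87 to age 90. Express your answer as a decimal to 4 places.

Chaining the interval survival probabilities: 0.93226 × 0.85787 × 0.89039.
= 0.712096.

0.7121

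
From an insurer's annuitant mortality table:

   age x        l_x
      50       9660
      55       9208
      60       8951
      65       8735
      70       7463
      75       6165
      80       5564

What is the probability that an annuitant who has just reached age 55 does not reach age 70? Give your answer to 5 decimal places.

P(die before 70 | alive at 55) = 1 − l_70/l_55 = 1 − 7463/9208 = (1745)/9208 = 0.189509.

0.18951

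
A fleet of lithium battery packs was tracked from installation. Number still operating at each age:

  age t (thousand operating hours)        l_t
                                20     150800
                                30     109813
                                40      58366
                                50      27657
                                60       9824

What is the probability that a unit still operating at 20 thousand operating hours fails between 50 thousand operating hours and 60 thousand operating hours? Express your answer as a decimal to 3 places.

This is the probability of reaching 50 but not 60, conditional on being operational at 20: (l_50 − l_60) / l_20.
= (27657 − 9824) / 150800 = 17833 / 150800 = 0.118256.

0.118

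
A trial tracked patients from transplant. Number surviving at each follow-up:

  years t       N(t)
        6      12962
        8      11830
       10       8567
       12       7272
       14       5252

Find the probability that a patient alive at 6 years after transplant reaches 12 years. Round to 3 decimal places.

0.561

The conditional survival probability is N(12)/N(6) = 7272/12962 = 0.561025.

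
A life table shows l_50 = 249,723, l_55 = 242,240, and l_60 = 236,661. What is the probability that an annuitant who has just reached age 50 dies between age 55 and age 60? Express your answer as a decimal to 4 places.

This is the probability of reaching 55 but not 60, conditional on being alive at 50: (l_55 − l_60) / l_50.
= (242,240 − 236,661) / 249,723 = 5,579 / 249,723 = 0.022341.

0.0223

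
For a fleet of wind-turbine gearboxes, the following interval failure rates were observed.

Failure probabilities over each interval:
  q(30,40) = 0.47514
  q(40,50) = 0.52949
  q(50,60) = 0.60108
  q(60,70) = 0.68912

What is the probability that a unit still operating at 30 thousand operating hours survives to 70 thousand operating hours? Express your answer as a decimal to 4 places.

0.0306

Survival from 30 to 70 is the product of surviving each interval: (1 − 0.47514) × (1 − 0.52949) × (1 − 0.60108) × (1 − 0.68912).
= 0.52486 × 0.47051 × 0.39892 × 0.31088 = 0.030626.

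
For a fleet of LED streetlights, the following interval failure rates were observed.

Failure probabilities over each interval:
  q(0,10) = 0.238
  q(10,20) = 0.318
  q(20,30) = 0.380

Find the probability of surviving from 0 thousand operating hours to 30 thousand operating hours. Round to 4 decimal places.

0.3222

Chaining the interval survival probabilities: (1 − 0.238) × (1 − 0.318) × (1 − 0.380).
= 0.762 × 0.682 × 0.620 = 0.322204.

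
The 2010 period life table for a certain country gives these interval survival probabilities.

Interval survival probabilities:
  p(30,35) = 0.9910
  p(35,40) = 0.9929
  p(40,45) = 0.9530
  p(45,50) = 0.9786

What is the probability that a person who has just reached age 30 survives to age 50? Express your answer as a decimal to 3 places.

Chaining the interval survival probabilities: 0.9910 × 0.9929 × 0.9530 × 0.9786.
= 0.917650.

0.918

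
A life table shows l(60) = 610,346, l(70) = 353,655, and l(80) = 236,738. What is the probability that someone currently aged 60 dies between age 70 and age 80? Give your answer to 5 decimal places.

0.19156

This is the probability of reaching 70 but not 80, conditional on being alive at 60: (l(70) − l(80)) / l(60).
= (353,655 − 236,738) / 610,346 = 116,917 / 610,346 = 0.191559.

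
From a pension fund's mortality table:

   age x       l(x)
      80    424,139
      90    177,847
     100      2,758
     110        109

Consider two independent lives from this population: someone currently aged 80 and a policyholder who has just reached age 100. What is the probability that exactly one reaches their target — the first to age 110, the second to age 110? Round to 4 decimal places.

p₁ = l(110)/l(80) = 109/424,139 = 0.000257; p₂ = l(110)/l(100) = 109/2,758 = 0.039521.
P(exactly one) = p₁(1−p₂) + (1−p₁)p₂ = 0.000247 + 0.039511 = 0.039758.

0.0398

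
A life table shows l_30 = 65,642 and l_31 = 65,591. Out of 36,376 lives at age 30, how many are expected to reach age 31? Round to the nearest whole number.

The relevant probability is 65,591/65,642 = 0.999223.
Expected number = 36,376 × 0.999223 = 36348.

36348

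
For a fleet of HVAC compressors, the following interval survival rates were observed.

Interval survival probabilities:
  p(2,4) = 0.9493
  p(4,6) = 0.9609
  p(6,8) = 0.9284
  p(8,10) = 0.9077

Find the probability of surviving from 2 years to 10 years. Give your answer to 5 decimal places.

0.76870

P(survive 2→10) = 0.9493 × 0.9609 × 0.9284 × 0.9077.
= 0.768704.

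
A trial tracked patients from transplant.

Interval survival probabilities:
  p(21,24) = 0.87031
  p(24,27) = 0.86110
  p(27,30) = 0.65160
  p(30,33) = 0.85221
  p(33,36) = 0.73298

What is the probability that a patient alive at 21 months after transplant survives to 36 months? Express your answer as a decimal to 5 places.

P(survive 21→36) = 0.87031 × 0.86110 × 0.65160 × 0.85221 × 0.73298.
= 0.305033.

0.30503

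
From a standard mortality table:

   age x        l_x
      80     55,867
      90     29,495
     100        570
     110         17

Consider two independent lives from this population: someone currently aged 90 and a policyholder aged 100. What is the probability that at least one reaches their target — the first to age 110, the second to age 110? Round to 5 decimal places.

p₁ = l_110/l_90 = 17/29,495 = 0.000576; p₂ = l_110/l_100 = 17/570 = 0.029825.
P(at least one) = 1 − (1−p₁)(1−p₂) = 1 − 0.999424 × 0.970175 = 0.030384.

0.03038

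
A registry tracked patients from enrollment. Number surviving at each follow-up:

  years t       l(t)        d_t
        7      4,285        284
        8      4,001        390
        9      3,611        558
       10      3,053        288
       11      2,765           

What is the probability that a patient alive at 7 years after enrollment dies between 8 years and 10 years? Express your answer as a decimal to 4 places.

This is the probability of reaching 8 but not 10, conditional on being alive at 7: (l(8) − l(10)) / l(7).
= (4,001 − 3,053) / 4,285 = 948 / 4,285 = 0.221237.

0.2212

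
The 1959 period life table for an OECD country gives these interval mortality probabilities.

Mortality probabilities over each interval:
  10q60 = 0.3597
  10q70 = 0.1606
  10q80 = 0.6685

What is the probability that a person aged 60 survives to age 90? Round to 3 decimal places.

0.178

The overall survival probability is (1 − 0.3597) × (1 − 0.1606) × (1 − 0.6685).
= 0.6403 × 0.8394 × 0.3315 = 0.178171.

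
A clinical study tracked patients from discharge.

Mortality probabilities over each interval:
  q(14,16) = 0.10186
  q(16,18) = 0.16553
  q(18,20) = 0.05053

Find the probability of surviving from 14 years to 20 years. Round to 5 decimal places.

Chaining the interval survival probabilities: (1 − 0.10186) × (1 − 0.16553) × (1 − 0.05053).
= 0.89814 × 0.83447 × 0.94947 = 0.711600.

0.71160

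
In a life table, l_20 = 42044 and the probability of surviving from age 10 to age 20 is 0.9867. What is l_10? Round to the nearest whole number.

l_10 = l_20 / p = 42044 / 0.9867 = 42611.

42611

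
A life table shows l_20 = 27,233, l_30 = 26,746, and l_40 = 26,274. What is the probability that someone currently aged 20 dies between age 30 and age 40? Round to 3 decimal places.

0.017

We want 10|10q20 = (l_30 − l_40)/l_20.
This is the probability of reaching 30 but not 40, conditional on being alive at 20: (l_30 − l_40) / l_20.
= (26,746 − 26,274) / 27,233 = 472 / 27,233 = 0.017332.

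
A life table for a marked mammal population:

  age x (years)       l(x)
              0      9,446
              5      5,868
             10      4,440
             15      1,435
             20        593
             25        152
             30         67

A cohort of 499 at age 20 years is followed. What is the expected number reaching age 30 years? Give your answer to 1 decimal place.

The relevant probability is 67/593 = 0.112985.
Expected number = 499 × 0.112985 = 56.4.

56.4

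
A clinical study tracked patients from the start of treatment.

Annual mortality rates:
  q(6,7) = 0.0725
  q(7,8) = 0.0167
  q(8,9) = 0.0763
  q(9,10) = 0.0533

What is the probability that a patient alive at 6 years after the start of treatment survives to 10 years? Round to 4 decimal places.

The overall survival probability is (1 − 0.0725) × (1 − 0.0167) × (1 − 0.0763) × (1 − 0.0533).
= 0.9275 × 0.9833 × 0.9237 × 0.9467 = 0.797523.

0.7975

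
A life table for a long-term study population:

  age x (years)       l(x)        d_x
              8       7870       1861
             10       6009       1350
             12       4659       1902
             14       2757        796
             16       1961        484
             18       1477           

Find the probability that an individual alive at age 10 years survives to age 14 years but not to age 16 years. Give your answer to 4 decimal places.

0.1325

This is the probability of reaching 14 but not 16, conditional on being alive at 10: (l(14) − l(16)) / l(10).
= (2757 − 1961) / 6009 = 796 / 6009 = 0.132468.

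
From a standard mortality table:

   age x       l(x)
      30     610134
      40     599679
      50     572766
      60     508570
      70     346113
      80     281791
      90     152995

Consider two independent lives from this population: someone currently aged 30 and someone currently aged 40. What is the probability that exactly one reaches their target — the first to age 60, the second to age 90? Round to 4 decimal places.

0.6633

p₁ = l(60)/l(30) = 508570/610134 = 0.833538; p₂ = l(90)/l(40) = 152995/599679 = 0.255128.
P(exactly one) = p₁(1−p₂) + (1−p₁)p₂ = 0.620879 + 0.042469 = 0.663348.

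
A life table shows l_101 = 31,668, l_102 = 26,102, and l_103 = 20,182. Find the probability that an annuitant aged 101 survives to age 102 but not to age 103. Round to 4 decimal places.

This is the probability of reaching 102 but not 103, conditional on being alive at 101: (l_102 − l_103) / l_101.
= (26,102 − 20,182) / 31,668 = 5,920 / 31,668 = 0.186939.

0.1869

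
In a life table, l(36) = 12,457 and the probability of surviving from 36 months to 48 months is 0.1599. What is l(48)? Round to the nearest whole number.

1992

l(48) = l(36) × p = 12,457 × 0.1599 = 1992.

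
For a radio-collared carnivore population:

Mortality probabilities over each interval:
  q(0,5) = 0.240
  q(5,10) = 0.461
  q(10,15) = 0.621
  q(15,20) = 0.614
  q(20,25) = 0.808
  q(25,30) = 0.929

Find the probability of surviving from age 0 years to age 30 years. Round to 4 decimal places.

P(survive 0→30) = (1 − 0.240) × (1 − 0.461) × (1 − 0.621) × (1 − 0.614) × (1 − 0.808) × (1 − 0.929).
= 0.760 × 0.539 × 0.379 × 0.386 × 0.192 × 0.071 = 0.000817.

0.0008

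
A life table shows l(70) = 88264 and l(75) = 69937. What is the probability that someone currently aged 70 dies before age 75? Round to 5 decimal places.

0.20764

P(die before 75 | alive at 70) = 1 − l(75)/l(70) = 1 − 69937/88264 = (18327)/88264 = 0.207638.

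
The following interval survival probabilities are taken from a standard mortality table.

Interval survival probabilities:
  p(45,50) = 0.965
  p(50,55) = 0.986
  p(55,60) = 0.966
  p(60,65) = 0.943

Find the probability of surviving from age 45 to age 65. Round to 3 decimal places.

Survival from 45 to 65 is the product of surviving each interval: 0.965 × 0.986 × 0.966 × 0.943.
= 0.866748.

0.867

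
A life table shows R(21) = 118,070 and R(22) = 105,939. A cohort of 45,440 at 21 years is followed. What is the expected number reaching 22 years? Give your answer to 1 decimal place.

40771.3

The relevant probability is 105,939/118,070 = 0.897256.
Expected number = 45,440 × 0.897256 = 40771.3.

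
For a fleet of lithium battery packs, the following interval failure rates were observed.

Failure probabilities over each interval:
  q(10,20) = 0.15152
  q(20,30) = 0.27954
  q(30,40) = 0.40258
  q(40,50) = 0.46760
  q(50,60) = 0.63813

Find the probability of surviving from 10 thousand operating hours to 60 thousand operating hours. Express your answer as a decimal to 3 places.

0.070

Survival from 10 to 60 is the product of surviving each interval: (1 − 0.15152) × (1 − 0.27954) × (1 − 0.40258) × (1 − 0.46760) × (1 − 0.63813).
= 0.84848 × 0.72046 × 0.59742 × 0.53240 × 0.36187 = 0.070359.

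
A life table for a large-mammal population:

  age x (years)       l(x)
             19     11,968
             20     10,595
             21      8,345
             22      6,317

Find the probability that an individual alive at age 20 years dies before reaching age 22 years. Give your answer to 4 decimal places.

0.4038

P(die before 22 | alive at 20) = 1 − l(22)/l(20) = 1 − 6,317/10,595 = (4,278)/10,595 = 0.403775.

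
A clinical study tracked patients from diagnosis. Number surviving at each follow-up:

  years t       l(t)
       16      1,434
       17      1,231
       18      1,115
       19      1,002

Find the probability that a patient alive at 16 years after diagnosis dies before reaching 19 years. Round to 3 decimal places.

P(die before 19 | alive at 16) = 1 − l(19)/l(16) = 1 − 1,002/1,434 = (432)/1,434 = 0.301255.

0.301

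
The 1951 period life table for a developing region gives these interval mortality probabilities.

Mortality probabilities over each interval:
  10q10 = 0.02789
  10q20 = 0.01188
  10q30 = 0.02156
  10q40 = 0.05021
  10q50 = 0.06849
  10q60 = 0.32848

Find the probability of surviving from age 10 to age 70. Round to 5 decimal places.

60p10 = (1 − 0.02789) × (1 − 0.01188) × (1 − 0.02156) × (1 − 0.05021) × (1 − 0.06849) × (1 − 0.32848).
= 0.97211 × 0.98812 × 0.97844 × 0.94979 × 0.93151 × 0.67152 = 0.558385.

0.55838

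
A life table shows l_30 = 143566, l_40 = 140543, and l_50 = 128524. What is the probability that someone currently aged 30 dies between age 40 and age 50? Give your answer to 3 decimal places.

We want 10|10q30 = (l_40 − l_50)/l_30.
This is the probability of reaching 40 but not 50, conditional on being alive at 30: (l_40 − l_50) / l_30.
= (140543 − 128524) / 143566 = 12019 / 143566 = 0.083718.

0.084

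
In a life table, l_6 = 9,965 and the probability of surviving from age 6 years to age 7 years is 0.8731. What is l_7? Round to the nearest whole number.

8700

l_7 = l_6 × p = 9,965 × 0.8731 = 8700.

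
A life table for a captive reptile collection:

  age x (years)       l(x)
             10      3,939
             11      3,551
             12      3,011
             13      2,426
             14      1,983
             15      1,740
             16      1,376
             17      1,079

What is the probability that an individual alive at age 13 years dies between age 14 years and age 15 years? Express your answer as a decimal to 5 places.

0.10016

This is the probability of reaching 14 but not 15, conditional on being alive at 13: (l(14) − l(15)) / l(13).
= (1,983 − 1,740) / 2,426 = 243 / 2,426 = 0.100165.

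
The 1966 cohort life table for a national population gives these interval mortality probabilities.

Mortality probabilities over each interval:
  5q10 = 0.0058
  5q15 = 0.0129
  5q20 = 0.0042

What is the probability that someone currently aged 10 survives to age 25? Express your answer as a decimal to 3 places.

Survival from 10 to 25 is the product of surviving each interval: (1 − 0.0058) × (1 − 0.0129) × (1 − 0.0042).
= 0.9942 × 0.9871 × 0.9958 = 0.977253.

0.977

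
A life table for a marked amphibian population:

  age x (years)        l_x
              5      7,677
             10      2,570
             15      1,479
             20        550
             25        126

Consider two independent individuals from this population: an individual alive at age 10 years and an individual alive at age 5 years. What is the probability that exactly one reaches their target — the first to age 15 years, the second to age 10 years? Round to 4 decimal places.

0.5249

p₁ = l_15/l_10 = 1,479/2,570 = 0.575486; p₂ = l_10/l_5 = 2,570/7,677 = 0.334766.
P(exactly one) = p₁(1−p₂) + (1−p₁)p₂ = 0.382833 + 0.142113 = 0.524946.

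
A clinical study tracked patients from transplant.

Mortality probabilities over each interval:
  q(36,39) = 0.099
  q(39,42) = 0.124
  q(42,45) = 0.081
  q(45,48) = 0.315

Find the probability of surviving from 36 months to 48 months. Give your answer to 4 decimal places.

The overall survival probability is (1 − 0.099) × (1 − 0.124) × (1 − 0.081) × (1 − 0.315).
= 0.901 × 0.876 × 0.919 × 0.685 = 0.496861.

0.4969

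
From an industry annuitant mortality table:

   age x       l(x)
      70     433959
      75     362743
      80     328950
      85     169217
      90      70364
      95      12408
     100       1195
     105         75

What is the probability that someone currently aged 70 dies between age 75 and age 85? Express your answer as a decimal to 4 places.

0.4460

This is the probability of reaching 75 but not 85, conditional on being alive at 70: (l(75) − l(85)) / l(70).
= (362743 − 169217) / 433959 = 193526 / 433959 = 0.445955.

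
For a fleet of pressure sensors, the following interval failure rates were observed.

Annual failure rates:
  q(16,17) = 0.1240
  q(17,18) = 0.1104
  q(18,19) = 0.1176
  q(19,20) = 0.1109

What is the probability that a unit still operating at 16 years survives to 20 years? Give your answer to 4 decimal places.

Survival from 16 to 20 is the product of surviving each interval: (1 − 0.1240) × (1 − 0.1104) × (1 − 0.1176) × (1 − 0.1109).
= 0.8760 × 0.8896 × 0.8824 × 0.8891 = 0.611385.

0.6114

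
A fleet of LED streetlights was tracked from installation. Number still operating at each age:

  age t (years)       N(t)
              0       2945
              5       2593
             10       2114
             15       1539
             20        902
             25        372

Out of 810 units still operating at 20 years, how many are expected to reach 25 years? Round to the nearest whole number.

334

The relevant probability is 372/902 = 0.412417.
Expected number = 810 × 0.412417 = 334.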